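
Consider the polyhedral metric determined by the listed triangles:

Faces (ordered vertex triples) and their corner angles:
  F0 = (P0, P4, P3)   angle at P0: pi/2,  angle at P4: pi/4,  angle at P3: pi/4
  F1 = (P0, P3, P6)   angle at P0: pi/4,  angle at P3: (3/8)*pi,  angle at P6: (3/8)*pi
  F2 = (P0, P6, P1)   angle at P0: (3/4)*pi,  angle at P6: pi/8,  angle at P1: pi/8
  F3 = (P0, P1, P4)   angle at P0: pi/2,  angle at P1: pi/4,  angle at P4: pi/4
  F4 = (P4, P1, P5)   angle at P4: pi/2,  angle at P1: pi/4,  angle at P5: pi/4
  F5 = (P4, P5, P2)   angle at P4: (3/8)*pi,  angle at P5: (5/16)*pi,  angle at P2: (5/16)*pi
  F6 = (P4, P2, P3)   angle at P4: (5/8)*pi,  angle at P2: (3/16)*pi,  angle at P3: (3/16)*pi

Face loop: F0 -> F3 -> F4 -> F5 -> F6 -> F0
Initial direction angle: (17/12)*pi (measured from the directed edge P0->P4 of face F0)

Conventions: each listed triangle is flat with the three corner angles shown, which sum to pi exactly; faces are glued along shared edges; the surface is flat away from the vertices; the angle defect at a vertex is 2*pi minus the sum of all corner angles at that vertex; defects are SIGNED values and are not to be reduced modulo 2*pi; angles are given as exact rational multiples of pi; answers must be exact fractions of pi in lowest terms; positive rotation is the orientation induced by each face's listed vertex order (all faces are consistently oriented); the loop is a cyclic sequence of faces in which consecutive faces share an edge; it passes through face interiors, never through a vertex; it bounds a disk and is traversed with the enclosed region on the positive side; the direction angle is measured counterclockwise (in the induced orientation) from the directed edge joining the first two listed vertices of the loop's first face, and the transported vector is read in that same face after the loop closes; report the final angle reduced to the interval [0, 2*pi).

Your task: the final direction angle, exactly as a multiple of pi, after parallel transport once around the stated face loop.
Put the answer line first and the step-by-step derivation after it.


Answer: final direction angle = (17/12)*pi

enclosed vertex P4: corner angles sum to 2*pi, defect = 2*pi - 2*pi = 0
adding the enclosed defects to the starting angle (mod 2*pi, induced orientation) gives the holonomy
final angle = (17/12)*pi + 0 = (17/12)*pi (mod 2*pi)


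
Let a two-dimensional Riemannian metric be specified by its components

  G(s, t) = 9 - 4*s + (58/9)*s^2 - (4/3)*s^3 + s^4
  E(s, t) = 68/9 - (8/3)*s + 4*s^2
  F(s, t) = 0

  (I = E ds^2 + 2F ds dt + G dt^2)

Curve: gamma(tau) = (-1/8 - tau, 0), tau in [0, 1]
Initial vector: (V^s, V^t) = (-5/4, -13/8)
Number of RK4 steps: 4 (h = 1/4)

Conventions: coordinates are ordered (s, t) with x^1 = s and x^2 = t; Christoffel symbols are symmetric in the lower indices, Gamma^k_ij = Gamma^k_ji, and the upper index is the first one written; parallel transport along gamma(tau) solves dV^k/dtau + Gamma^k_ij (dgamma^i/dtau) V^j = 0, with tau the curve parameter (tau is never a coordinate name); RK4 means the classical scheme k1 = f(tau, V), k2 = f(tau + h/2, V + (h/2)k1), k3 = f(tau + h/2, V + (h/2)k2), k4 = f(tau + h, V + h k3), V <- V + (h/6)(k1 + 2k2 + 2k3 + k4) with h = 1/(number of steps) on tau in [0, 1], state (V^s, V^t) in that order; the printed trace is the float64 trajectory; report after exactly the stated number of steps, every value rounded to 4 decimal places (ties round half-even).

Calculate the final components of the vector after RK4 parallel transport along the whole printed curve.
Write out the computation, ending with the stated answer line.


gamma'(tau) = (-1, 0); f(tau, V)^k = -Gamma^k_ij(gamma(tau)) gamma'^i(tau) V^j; h = 1/4; intermediate values shown to 6 dp
curve data and Christoffel symbols at the stage parameters:
  tau = 0.000000: gamma = (-0.125000, 0.000000), gamma' = (-1.000000, 0.000000); Gamma_sss = -0.230568, Gamma_sst = 0.000000, Gamma_stt = 0.357260, Gamma_tss = 0.000000, Gamma_tst = -0.295798, Gamma_ttt = 0.000000
  tau = 0.125000: gamma = (-0.250000, 0.000000), gamma' = (-1.000000, 0.000000); Gamma_sss = -0.275410, Gamma_sst = 0.000000, Gamma_stt = 0.444672, Gamma_tss = 0.000000, Gamma_tst = -0.361290, Gamma_ttt = 0.000000
  tau = 0.250000: gamma = (-0.375000, 0.000000), gamma' = (-1.000000, 0.000000); Gamma_sss = -0.310739, Gamma_sst = 0.000000, Gamma_stt = 0.526799, Gamma_tss = 0.000000, Gamma_tst = -0.417819, Gamma_ttt = 0.000000
  tau = 0.375000: gamma = (-0.500000, 0.000000), gamma' = (-1.000000, 0.000000); Gamma_sss = -0.337079, Gamma_sst = 0.000000, Gamma_stt = 0.603933, Gamma_tss = 0.000000, Gamma_tst = -0.465116, Gamma_ttt = 0.000000
  tau = 0.500000: gamma = (-0.625000, 0.000000), gamma' = (-1.000000, 0.000000); Gamma_sss = -0.355441, Gamma_sst = 0.000000, Gamma_stt = 0.676634, Gamma_tss = 0.000000, Gamma_tst = -0.503420, Gamma_ttt = 0.000000
  tau = 0.625000: gamma = (-0.750000, 0.000000), gamma' = (-1.000000, 0.000000); Gamma_sss = -0.367059, Gamma_sst = 0.000000, Gamma_stt = 0.745588, Gamma_tss = 0.000000, Gamma_tst = -0.533333, Gamma_ttt = 0.000000
  tau = 0.750000: gamma = (-0.875000, 0.000000), gamma' = (-1.000000, 0.000000); Gamma_sss = -0.373190, Gamma_sst = 0.000000, Gamma_stt = 0.811495, Gamma_tss = 0.000000, Gamma_tst = -0.555689, Gamma_ttt = 0.000000
  tau = 0.875000: gamma = (-1.000000, 0.000000), gamma' = (-1.000000, 0.000000); Gamma_sss = -0.375000, Gamma_sst = 0.000000, Gamma_stt = 0.875000, Gamma_tss = 0.000000, Gamma_tst = -0.571429, Gamma_ttt = 0.000000
  tau = 1.000000: gamma = (-1.125000, 0.000000), gamma' = (-1.000000, 0.000000); Gamma_sss = -0.373499, Gamma_sst = 0.000000, Gamma_stt = 0.936666, Gamma_tss = 0.000000, Gamma_tst = -0.581516, Gamma_ttt = 0.000000
step 0: V^s = -1.2500, V^t = -1.6250
step 1: k1 = (0.288210, 0.480672), k2 = (0.334340, 0.565389), k3 = (0.332752, 0.561563), k4 = (0.362574, 0.620298); V <- V + (h/6)(k1 + 2k2 + 2k3 + k4): V^s = -1.1673, V^t = -1.4852
step 2: k1 = (0.362723, 0.620550), k2 = (0.378186, 0.654719), k3 = (0.377535, 0.652732), k4 = (0.381356, 0.665537); V <- V + (h/6)(k1 + 2k2 + 2k3 + k4): V^s = -1.0733, V^t = -1.3227
step 3: k1 = (0.381500, 0.665860), k2 = (0.376465, 0.661035), k3 = (0.376696, 0.661356), k4 = (0.365405, 0.643117); V <- V + (h/6)(k1 + 2k2 + 2k3 + k4): V^s = -0.9794, V^t = -1.1579
step 4: k1 = (0.365513, 0.643450), k2 = (0.350152, 0.615715), k3 = (0.350872, 0.617696), k4 = (0.333053, 0.583556); V <- V + (h/6)(k1 + 2k2 + 2k3 + k4): V^s = -0.8919, V^t = -1.0040

Answer: V^s = -0.8919, V^t = -1.0040


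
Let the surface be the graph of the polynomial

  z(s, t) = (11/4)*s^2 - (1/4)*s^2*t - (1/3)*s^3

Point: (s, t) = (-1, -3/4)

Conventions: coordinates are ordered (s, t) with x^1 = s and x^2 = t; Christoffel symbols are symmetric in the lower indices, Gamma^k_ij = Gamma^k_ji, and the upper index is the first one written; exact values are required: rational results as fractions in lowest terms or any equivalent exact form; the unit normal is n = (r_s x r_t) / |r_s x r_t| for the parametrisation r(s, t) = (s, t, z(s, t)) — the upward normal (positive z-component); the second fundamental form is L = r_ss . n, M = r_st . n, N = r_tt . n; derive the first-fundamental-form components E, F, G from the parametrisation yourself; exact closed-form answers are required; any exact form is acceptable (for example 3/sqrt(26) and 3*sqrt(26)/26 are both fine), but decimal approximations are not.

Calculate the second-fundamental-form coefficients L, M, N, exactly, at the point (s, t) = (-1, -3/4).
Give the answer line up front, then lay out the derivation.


Answer: L = 21*sqrt(3093)/1031, M = 4*sqrt(3093)/3093, N = 0

z_s = -55/8, z_t = -1/4, z_ss = 63/8, z_st = 1/2, z_tt = 0
E = 3089/64, F = 55/32, G = 17/16; answer radicand W^2 = 3093/64
unnormalised second-form numerators: l = 63/8, m = 1/2, n = 0; L = l/sqrt(3093/64), and similarly M = m/sqrt(W^2), N = n/sqrt(W^2)


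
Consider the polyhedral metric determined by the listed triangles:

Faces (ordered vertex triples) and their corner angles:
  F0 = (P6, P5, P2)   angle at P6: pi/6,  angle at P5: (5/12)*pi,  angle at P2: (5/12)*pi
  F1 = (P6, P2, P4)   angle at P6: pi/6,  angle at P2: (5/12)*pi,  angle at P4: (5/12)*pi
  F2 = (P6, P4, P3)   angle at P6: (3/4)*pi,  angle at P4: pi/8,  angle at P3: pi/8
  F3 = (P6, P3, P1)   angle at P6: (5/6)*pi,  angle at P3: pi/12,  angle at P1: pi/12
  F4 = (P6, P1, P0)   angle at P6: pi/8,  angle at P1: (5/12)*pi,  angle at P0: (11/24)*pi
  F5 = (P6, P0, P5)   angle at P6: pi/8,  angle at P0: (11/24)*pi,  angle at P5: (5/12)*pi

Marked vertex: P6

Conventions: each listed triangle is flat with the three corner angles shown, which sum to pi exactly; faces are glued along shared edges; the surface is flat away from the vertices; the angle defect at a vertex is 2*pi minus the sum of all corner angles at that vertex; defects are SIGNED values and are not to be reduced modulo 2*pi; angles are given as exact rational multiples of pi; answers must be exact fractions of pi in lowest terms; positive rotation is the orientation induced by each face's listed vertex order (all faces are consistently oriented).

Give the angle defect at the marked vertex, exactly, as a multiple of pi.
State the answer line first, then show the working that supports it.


Answer: defect(P6) = -pi/6

Sum of corner angles at P6: (13/6)*pi
defect = 2*pi - (13/6)*pi


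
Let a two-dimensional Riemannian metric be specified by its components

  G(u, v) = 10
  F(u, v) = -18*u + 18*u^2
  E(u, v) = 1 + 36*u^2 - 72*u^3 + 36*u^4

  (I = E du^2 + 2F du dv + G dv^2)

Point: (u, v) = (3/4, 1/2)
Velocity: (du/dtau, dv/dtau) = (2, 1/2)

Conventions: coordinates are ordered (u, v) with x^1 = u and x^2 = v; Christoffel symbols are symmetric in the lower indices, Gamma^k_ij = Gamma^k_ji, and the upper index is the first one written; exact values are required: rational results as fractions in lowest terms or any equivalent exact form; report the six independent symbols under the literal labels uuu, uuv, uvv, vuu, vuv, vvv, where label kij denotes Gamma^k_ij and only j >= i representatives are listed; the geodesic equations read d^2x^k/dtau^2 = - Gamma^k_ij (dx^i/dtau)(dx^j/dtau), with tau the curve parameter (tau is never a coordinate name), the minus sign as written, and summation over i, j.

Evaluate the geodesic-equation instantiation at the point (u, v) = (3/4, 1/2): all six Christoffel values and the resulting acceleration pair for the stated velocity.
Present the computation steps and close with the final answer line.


E = 145/64, F = -27/8, G = 10 at the point
E_u = -27/4, E_v = 0, F_u = 9, F_v = 0, G_u = 0, G_v = 0
EG - F^2 = 721/64;  g^inv = (64/721) * [[10, 27/8], [27/8, 145/64]]
first-kind symbols [ij,l] = (1/2)(d_i g_jl + d_j g_il - d_l g_ij): [uu,u] = E_u/2 = -27/8, [uu,v] = F_u - E_v/2 = 9, [uv,u] = E_v/2 = 0, [uv,v] = G_u/2 = 0, [vv,u] = F_v - G_u/2 = 0, [vv,v] = G_v/2 = 0
Gamma^u_ij = (G*[ij,u] - F*[ij,v])/(EG - F^2), Gamma^v_ij = (E*[ij,v] - F*[ij,u])/(EG - F^2)
Gamma_uuu = -216/721, Gamma_uuv = 0, Gamma_uvv = 0, Gamma_vuu = 576/721, Gamma_vuv = 0, Gamma_vvv = 0
d^2u/dtau^2 = -(Gamma_uuu*(2)^2 + 2*Gamma_uuv*(2)*(1/2) + Gamma_uvv*(1/2)^2) = 864/721
d^2v/dtau^2 = -(Gamma_vuu*(2)^2 + 2*Gamma_vuv*(2)*(1/2) + Gamma_vvv*(1/2)^2) = -2304/721

Answer: Gamma_uuu = -216/721, Gamma_uuv = 0, Gamma_uvv = 0, Gamma_vuu = 576/721, Gamma_vuv = 0, Gamma_vvv = 0; accelerations (d^2u/dtau^2, d^2v/dtau^2) = (864/721, -2304/721)


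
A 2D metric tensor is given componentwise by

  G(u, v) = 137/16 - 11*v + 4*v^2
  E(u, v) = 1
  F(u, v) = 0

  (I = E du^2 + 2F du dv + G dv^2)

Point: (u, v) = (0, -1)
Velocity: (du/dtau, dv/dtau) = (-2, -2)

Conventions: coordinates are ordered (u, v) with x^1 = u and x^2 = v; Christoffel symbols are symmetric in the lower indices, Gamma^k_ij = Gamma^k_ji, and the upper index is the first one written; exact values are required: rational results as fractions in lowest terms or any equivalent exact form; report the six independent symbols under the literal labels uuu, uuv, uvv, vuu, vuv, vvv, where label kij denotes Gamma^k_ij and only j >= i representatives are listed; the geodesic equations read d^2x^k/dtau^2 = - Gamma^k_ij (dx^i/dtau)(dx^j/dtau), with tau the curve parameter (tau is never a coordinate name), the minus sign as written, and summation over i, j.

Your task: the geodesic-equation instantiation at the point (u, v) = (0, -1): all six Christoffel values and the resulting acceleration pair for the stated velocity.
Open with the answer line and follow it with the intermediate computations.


Answer: Gamma_uuu = 0, Gamma_uuv = 0, Gamma_uvv = 0, Gamma_vuu = 0, Gamma_vuv = 0, Gamma_vvv = -152/377; accelerations (d^2u/dtau^2, d^2v/dtau^2) = (0, 608/377)

E = 1, F = 0, G = 377/16 at the point
E_u = 0, E_v = 0, F_u = 0, F_v = 0, G_u = 0, G_v = -19
EG - F^2 = 377/16;  g^inv = (16/377) * [[377/16, 0], [0, 1]]
first-kind symbols [ij,l] = (1/2)(d_i g_jl + d_j g_il - d_l g_ij): [uu,u] = E_u/2 = 0, [uu,v] = F_u - E_v/2 = 0, [uv,u] = E_v/2 = 0, [uv,v] = G_u/2 = 0, [vv,u] = F_v - G_u/2 = 0, [vv,v] = G_v/2 = -19/2
Gamma^u_ij = (G*[ij,u] - F*[ij,v])/(EG - F^2), Gamma^v_ij = (E*[ij,v] - F*[ij,u])/(EG - F^2)
Gamma_uuu = 0, Gamma_uuv = 0, Gamma_uvv = 0, Gamma_vuu = 0, Gamma_vuv = 0, Gamma_vvv = -152/377
d^2u/dtau^2 = -(Gamma_uuu*(-2)^2 + 2*Gamma_uuv*(-2)*(-2) + Gamma_uvv*(-2)^2) = 0
d^2v/dtau^2 = -(Gamma_vuu*(-2)^2 + 2*Gamma_vuv*(-2)*(-2) + Gamma_vvv*(-2)^2) = 608/377


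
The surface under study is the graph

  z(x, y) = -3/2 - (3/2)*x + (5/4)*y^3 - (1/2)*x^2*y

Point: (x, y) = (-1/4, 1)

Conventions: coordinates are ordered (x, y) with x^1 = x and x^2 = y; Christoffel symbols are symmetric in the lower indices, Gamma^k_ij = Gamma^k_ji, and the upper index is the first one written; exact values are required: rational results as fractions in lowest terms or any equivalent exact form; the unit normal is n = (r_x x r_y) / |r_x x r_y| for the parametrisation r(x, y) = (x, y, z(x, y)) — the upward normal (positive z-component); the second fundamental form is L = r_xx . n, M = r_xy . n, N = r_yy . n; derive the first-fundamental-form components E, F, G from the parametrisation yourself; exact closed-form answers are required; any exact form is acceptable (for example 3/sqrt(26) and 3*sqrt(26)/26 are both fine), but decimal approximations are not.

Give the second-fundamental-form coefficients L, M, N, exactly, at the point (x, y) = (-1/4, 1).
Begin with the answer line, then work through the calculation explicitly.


Answer: L = -32*sqrt(1865)/5595, M = 8*sqrt(1865)/5595, N = 16*sqrt(1865)/373

z_x = -5/4, z_y = 119/32, z_xx = -1, z_xy = 1/4, z_yy = 15/2
E = 41/16, F = -595/128, G = 15185/1024; answer radicand W^2 = 16785/1024
unnormalised second-form numerators: l = -1, m = 1/4, n = 15/2; L = l/sqrt(16785/1024), and similarly M = m/sqrt(W^2), N = n/sqrt(W^2)


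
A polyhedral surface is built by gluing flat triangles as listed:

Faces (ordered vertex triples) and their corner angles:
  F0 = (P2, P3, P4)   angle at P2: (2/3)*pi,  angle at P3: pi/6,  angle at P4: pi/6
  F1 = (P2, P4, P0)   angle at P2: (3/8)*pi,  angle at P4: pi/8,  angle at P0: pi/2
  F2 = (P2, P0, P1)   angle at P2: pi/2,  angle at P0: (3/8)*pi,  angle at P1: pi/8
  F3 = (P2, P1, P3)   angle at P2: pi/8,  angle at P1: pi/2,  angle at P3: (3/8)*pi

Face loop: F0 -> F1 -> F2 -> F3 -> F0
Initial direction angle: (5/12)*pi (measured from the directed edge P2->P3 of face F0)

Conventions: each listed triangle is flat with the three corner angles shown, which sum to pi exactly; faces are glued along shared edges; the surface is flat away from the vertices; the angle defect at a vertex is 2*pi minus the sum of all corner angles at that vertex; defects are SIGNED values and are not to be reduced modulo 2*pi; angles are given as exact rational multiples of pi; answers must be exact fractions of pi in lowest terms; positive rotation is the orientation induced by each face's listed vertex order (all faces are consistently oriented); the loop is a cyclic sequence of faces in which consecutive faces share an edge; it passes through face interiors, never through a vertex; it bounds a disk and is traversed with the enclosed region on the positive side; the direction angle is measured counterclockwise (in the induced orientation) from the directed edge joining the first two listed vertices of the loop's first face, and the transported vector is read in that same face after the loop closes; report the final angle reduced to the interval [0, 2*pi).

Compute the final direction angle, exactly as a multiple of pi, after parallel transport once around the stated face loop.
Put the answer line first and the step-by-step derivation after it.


Answer: final direction angle = (3/4)*pi

enclosed vertex P2: corner angles sum to (5/3)*pi, defect = 2*pi - (5/3)*pi = pi/3
the final direction is the initial angle plus the enclosed defects, taken mod 2*pi in the induced orientation
final angle = (5/12)*pi + pi/3 = (3/4)*pi (mod 2*pi)


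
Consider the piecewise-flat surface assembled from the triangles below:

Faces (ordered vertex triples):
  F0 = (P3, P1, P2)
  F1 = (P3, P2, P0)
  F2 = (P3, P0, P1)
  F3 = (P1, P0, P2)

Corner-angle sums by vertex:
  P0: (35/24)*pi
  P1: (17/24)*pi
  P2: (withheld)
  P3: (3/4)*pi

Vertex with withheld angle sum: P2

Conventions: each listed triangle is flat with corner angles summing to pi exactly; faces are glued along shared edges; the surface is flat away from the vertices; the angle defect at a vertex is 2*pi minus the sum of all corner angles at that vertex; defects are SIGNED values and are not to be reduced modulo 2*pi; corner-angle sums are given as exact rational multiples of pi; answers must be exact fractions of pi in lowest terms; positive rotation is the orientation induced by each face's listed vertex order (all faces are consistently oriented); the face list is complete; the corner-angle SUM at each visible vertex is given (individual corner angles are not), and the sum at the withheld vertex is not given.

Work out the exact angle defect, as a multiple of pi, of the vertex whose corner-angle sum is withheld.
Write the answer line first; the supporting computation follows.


Answer: defect(P2) = (11/12)*pi

V = 4, E = 6, F = 4; chi = V - E + F = 2
Gauss-Bonnet: total defect = 2*pi*chi = 4*pi; visible defects sum to (37/12)*pi


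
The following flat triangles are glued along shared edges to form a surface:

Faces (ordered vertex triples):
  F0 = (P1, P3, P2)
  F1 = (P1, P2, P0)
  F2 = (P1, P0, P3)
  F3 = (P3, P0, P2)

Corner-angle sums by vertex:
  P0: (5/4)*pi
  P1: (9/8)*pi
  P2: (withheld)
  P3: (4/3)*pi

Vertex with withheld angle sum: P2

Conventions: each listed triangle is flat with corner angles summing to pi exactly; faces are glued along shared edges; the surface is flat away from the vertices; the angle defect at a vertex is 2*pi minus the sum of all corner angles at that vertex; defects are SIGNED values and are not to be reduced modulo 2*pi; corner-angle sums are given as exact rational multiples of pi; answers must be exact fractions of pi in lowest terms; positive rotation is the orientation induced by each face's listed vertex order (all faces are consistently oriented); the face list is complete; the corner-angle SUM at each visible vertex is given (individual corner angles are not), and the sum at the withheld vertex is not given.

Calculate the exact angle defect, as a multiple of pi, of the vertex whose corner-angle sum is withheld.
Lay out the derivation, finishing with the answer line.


V = 4, E = 6, F = 4; chi = V - E + F = 2
Gauss-Bonnet: total defect = 2*pi*chi = 4*pi; visible defects sum to (55/24)*pi

Answer: defect(P2) = (41/24)*pi


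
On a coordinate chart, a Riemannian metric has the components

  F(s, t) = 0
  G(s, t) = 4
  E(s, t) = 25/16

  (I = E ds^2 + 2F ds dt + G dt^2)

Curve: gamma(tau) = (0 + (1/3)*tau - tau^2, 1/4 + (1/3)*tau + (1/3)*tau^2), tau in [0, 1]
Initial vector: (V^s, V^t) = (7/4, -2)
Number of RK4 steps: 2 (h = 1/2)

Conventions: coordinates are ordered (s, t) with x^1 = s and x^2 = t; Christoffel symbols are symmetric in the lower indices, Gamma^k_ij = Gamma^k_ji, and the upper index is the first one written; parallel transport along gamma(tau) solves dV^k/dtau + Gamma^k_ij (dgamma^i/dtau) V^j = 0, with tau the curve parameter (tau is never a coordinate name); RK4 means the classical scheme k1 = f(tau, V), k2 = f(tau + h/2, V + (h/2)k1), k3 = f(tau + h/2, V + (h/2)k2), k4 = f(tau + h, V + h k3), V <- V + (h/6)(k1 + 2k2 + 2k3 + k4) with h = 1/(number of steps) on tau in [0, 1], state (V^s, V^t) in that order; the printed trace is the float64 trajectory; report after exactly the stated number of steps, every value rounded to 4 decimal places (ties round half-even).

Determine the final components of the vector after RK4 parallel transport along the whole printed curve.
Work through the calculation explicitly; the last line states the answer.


gamma'(tau) = (1/3 - 2*tau, 1/3 + (2/3)*tau); f(tau, V)^k = -Gamma^k_ij(gamma(tau)) gamma'^i(tau) V^j; h = 1/2; intermediate values shown to 6 dp
curve data and Christoffel symbols at the stage parameters:
  tau = 0.000000: gamma = (0.000000, 0.250000), gamma' = (0.333333, 0.333333); Gamma_sss = 0.000000, Gamma_sst = 0.000000, Gamma_stt = 0.000000, Gamma_tss = 0.000000, Gamma_tst = 0.000000, Gamma_ttt = 0.000000
  tau = 0.250000: gamma = (0.020833, 0.354167), gamma' = (-0.166667, 0.500000); Gamma_sss = 0.000000, Gamma_sst = 0.000000, Gamma_stt = 0.000000, Gamma_tss = 0.000000, Gamma_tst = 0.000000, Gamma_ttt = 0.000000
  tau = 0.500000: gamma = (-0.083333, 0.500000), gamma' = (-0.666667, 0.666667); Gamma_sss = 0.000000, Gamma_sst = 0.000000, Gamma_stt = 0.000000, Gamma_tss = 0.000000, Gamma_tst = 0.000000, Gamma_ttt = 0.000000
  tau = 0.750000: gamma = (-0.312500, 0.687500), gamma' = (-1.166667, 0.833333); Gamma_sss = 0.000000, Gamma_sst = 0.000000, Gamma_stt = 0.000000, Gamma_tss = 0.000000, Gamma_tst = 0.000000, Gamma_ttt = 0.000000
  tau = 1.000000: gamma = (-0.666667, 0.916667), gamma' = (-1.666667, 1.000000); Gamma_sss = 0.000000, Gamma_sst = 0.000000, Gamma_stt = 0.000000, Gamma_tss = 0.000000, Gamma_tst = 0.000000, Gamma_ttt = 0.000000
step 0: V^s = 1.7500, V^t = -2.0000
step 1: k1 = (0.000000, 0.000000), k2 = (0.000000, 0.000000), k3 = (0.000000, 0.000000), k4 = (0.000000, 0.000000); V <- V + (h/6)(k1 + 2k2 + 2k3 + k4): V^s = 1.7500, V^t = -2.0000
step 2: k1 = (0.000000, 0.000000), k2 = (0.000000, 0.000000), k3 = (0.000000, 0.000000), k4 = (0.000000, 0.000000); V <- V + (h/6)(k1 + 2k2 + 2k3 + k4): V^s = 1.7500, V^t = -2.0000

Answer: V^s = 1.7500, V^t = -2.0000


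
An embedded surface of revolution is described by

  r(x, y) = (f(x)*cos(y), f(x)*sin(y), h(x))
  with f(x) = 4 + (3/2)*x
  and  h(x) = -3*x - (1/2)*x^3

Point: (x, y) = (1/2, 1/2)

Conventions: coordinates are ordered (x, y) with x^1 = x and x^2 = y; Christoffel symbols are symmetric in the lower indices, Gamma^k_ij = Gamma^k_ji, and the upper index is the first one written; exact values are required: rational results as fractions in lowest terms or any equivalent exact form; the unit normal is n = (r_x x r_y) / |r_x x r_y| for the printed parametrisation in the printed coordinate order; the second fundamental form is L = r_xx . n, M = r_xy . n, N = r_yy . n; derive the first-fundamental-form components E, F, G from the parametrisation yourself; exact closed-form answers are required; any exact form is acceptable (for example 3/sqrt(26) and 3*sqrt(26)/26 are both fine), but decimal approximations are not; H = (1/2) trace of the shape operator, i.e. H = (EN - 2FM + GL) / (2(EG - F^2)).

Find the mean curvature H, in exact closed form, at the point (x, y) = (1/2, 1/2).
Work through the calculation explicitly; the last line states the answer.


f = 19/4, f' = 3/2, f'' = 0, h' = -27/8, h'' = -3/2
E = 873/64, F = 0, G = 361/16; answer radicand W^2 = 873/64
unnormalised second-form numerators: l = -9/4, m = 0, n = -513/32; L = l/sqrt(873/64), and similarly M = m/sqrt(W^2), N = n/sqrt(W^2)
H = (E*n - 2*F*m + G*l) / (2*(EG - F^2)*sqrt(W^2)); E*n - 2*F*m + G*l = -551817/2048, EG - F^2 = 315153/1024, so H = (-3227/7372)/sqrt(873/64)

Answer: H = -6454*sqrt(97)/536313


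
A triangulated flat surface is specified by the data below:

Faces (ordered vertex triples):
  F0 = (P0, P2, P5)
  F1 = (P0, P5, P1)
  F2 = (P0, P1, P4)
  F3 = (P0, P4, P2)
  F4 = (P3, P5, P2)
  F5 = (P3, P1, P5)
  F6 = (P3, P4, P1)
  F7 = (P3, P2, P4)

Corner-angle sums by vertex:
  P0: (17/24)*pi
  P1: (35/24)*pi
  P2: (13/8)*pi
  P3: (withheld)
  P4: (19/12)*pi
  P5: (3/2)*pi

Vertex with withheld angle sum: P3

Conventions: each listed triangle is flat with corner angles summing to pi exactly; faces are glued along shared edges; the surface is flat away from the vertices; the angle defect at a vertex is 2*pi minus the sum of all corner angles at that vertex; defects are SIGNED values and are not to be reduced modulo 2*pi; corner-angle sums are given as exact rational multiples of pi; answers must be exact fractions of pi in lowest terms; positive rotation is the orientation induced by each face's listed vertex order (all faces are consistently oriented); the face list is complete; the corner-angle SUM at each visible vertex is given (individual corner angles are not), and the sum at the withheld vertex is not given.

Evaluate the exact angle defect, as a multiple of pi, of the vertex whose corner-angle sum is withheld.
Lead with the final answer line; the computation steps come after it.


Answer: defect(P3) = (7/8)*pi

V = 6, E = 12, F = 8; chi = V - E + F = 2
Gauss-Bonnet: total defect = 2*pi*chi = 4*pi; visible defects sum to (25/8)*pi


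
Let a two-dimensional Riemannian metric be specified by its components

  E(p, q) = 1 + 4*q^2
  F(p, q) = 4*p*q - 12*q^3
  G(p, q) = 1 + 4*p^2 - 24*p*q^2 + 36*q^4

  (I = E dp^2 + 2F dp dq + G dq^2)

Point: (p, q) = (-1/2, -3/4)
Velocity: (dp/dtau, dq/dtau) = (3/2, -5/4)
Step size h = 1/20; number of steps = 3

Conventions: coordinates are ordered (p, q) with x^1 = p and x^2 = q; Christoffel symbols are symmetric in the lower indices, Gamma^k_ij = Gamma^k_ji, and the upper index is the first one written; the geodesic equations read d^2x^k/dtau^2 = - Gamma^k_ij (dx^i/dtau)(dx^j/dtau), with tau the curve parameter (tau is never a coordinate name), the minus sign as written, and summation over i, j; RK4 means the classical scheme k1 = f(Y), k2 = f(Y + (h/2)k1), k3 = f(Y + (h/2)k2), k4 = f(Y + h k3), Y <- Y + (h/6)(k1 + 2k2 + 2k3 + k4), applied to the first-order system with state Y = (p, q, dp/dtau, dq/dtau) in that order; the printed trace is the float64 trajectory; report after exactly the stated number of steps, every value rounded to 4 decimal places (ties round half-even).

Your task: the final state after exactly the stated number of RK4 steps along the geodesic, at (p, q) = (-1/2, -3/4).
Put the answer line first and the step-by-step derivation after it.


Answer: p = -0.2705, q = -0.9243, dp/dtau = 1.5565, dq/dtau = -1.0817

f(Y) = (dp/dtau, dq/dtau, -Gamma^p_ij Y'^i Y'^j, -Gamma^q_ij Y'^i Y'^j) with the Gammas evaluated at the stage position; h = 0.050000; intermediate values shown to 6 dp
step 0: p = -0.5000, q = -0.7500, dp/dtau = 1.5000, dq/dtau = -1.2500
step 1:
  k1: at (p, q) = (-0.500000, -0.750000), (dp/dtau, dq/dtau) = (1.500000, -1.250000); Gamma_ppp = 0.000000, Gamma_ppq = -0.133985, Gamma_pqq = -0.602931, Gamma_qpp = 0.000000, Gamma_qpq = -0.390789, Gamma_qqq = -1.758548; k1 = (1.500000, -1.250000, 0.439637, 1.282275)
  k2: at (p, q) = (-0.462500, -0.781250), (dp/dtau, dq/dtau) = (1.510991, -1.217943); Gamma_ppp = 0.000000, Gamma_ppq = -0.127640, Gamma_pqq = -0.598311, Gamma_qpp = 0.000000, Gamma_qpq = -0.374718, Gamma_qqq = -1.756492; k2 = (1.510991, -1.217943, 0.417735, 1.226366)
  k3: at (p, q) = (-0.462225, -0.780449), (dp/dtau, dq/dtau) = (1.510443, -1.219341); Gamma_ppp = 0.000000, Gamma_ppq = -0.127921, Gamma_pqq = -0.599014, Gamma_qpp = 0.000000, Gamma_qpq = -0.375269, Gamma_qqq = -1.757269; k3 = (1.510443, -1.219341, 0.419414, 1.230393)
  k4: at (p, q) = (-0.424478, -0.810967), (dp/dtau, dq/dtau) = (1.520971, -1.188480); Gamma_ppp = 0.000000, Gamma_ppq = -0.121848, Gamma_pqq = -0.592887, Gamma_qpp = 0.000000, Gamma_qpq = -0.360221, Gamma_qqq = -1.752765; k4 = (1.520971, -1.188480, 0.396930, 1.173452)
  Y <- Y + (h/6)(k1 + 2k2 + 2k3 + k4): p = -0.4245, q = -0.8109, dp/dtau = 1.5209, dq/dtau = -1.1886
step 2:
  k1: at (p, q) = (-0.424468, -0.810942), (dp/dtau, dq/dtau) = (1.520924, -1.188590); Gamma_ppp = 0.000000, Gamma_ppq = -0.121856, Gamma_pqq = -0.592910, Gamma_qpp = 0.000000, Gamma_qpq = -0.360238, Gamma_qqq = -1.752791; k1 = (1.520924, -1.188590, 0.397059, 1.173805)
  k2: at (p, q) = (-0.386445, -0.840657), (dp/dtau, dq/dtau) = (1.530850, -1.159244); Gamma_ppp = 0.000000, Gamma_ppq = -0.116120, Gamma_pqq = -0.585704, Gamma_qpp = 0.000000, Gamma_qpq = -0.346232, Gamma_qqq = -1.746374; k2 = (1.530850, -1.159244, 0.374956, 1.117993)
  k3: at (p, q) = (-0.386197, -0.839923), (dp/dtau, dq/dtau) = (1.530298, -1.160640); Gamma_ppp = 0.000000, Gamma_ppq = -0.116357, Gamma_pqq = -0.586384, Gamma_qpp = 0.000000, Gamma_qpq = -0.346693, Gamma_qqq = -1.747171; k3 = (1.530298, -1.160640, 0.376581, 1.122049)
  k4: at (p, q) = (-0.347953, -0.868974), (dp/dtau, dq/dtau) = (1.539753, -1.132487); Gamma_ppp = 0.000000, Gamma_ppq = -0.110917, Gamma_pqq = -0.578304, Gamma_qpp = 0.000000, Gamma_qpq = -0.333565, Gamma_qqq = -1.739156; k4 = (1.539753, -1.132487, 0.354867, 1.067207)
  Y <- Y + (h/6)(k1 + 2k2 + 2k3 + k4): p = -0.3479, q = -0.8689, dp/dtau = 1.5397, dq/dtau = -1.1326
step 3:
  k1: at (p, q) = (-0.347943, -0.868949), (dp/dtau, dq/dtau) = (1.539716, -1.132580); Gamma_ppp = 0.000000, Gamma_ppq = -0.110925, Gamma_pqq = -0.578328, Gamma_qpp = 0.000000, Gamma_qpq = -0.333580, Gamma_qqq = -1.739185; k1 = (1.539716, -1.132580, 0.354971, 1.067491)
  k2: at (p, q) = (-0.309450, -0.897264), (dp/dtau, dq/dtau) = (1.548590, -1.105893); Gamma_ppp = 0.000000, Gamma_ppq = -0.105821, Gamma_pqq = -0.569697, Gamma_qpp = 0.000000, Gamma_qpq = -0.321344, Gamma_qqq = -1.729984; k2 = (1.548590, -1.105893, 0.334286, 1.015117)
  k3: at (p, q) = (-0.309228, -0.896596), (dp/dtau, dq/dtau) = (1.548073, -1.107203); Gamma_ppp = 0.000000, Gamma_ppq = -0.106017, Gamma_pqq = -0.570327, Gamma_qpp = 0.000000, Gamma_qpq = -0.321728, Gamma_qqq = -1.730761; k3 = (1.548073, -1.107203, 0.335730, 1.018833)
  k4: at (p, q) = (-0.270540, -0.924309), (dp/dtau, dq/dtau) = (1.556502, -1.081639); Gamma_ppp = 0.000000, Gamma_ppq = -0.101199, Gamma_pqq = -0.561238, Gamma_qpp = 0.000000, Gamma_qpq = -0.310239, Gamma_qqq = -1.720543; k4 = (1.556502, -1.081639, 0.315862, 0.968315)
  Y <- Y + (h/6)(k1 + 2k2 + 2k3 + k4): p = -0.2705, q = -0.9243, dp/dtau = 1.5565, dq/dtau = -1.0817


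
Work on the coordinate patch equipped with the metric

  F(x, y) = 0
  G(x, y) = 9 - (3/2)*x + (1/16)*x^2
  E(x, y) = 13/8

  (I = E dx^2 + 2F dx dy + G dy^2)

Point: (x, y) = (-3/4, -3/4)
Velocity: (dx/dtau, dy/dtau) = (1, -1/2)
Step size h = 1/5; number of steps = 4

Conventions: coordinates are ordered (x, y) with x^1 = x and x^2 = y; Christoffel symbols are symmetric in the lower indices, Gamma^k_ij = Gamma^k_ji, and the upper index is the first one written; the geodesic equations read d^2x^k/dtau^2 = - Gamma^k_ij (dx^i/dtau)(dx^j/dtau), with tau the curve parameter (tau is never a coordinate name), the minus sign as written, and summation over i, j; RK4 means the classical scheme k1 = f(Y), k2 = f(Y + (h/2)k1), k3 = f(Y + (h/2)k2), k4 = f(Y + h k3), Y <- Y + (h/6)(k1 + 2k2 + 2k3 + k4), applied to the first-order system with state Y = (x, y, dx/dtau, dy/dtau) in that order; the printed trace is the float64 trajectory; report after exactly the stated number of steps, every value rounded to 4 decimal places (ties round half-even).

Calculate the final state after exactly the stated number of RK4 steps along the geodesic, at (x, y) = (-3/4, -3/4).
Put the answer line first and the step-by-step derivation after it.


Answer: x = 0.0082, y = -1.1758, dx/dtau = 0.8922, dy/dtau = -0.5652

f(Y) = (dx/dtau, dy/dtau, -Gamma^x_ij Y'^i Y'^j, -Gamma^y_ij Y'^i Y'^j) with the Gammas evaluated at the stage position; h = 0.200000; intermediate values shown to 6 dp
step 0: x = -0.7500, y = -0.7500, dx/dtau = 1.0000, dy/dtau = -0.5000
step 1:
  k1: at (x, y) = (-0.750000, -0.750000), (dx/dtau, dy/dtau) = (1.000000, -0.500000); Gamma_xxx = 0.000000, Gamma_xxy = 0.000000, Gamma_xyy = 0.490385, Gamma_yxx = 0.000000, Gamma_yxy = -0.078431, Gamma_yyy = 0.000000; k1 = (1.000000, -0.500000, -0.122596, -0.078431)
  k2: at (x, y) = (-0.650000, -0.800000), (dx/dtau, dy/dtau) = (0.987740, -0.507843); Gamma_xxx = 0.000000, Gamma_xxy = 0.000000, Gamma_xyy = 0.486538, Gamma_yxx = 0.000000, Gamma_yxy = -0.079051, Gamma_yyy = 0.000000; k2 = (0.987740, -0.507843, -0.125481, -0.079307)
  k3: at (x, y) = (-0.651226, -0.800784), (dx/dtau, dy/dtau) = (0.987452, -0.507931); Gamma_xxx = 0.000000, Gamma_xxy = 0.000000, Gamma_xyy = 0.486586, Gamma_yxx = 0.000000, Gamma_yxy = -0.079044, Gamma_yyy = 0.000000; k3 = (0.987452, -0.507931, -0.125536, -0.079290)
  k4: at (x, y) = (-0.552510, -0.851586), (dx/dtau, dy/dtau) = (0.974893, -0.515858); Gamma_xxx = 0.000000, Gamma_xxy = 0.000000, Gamma_xyy = 0.482789, Gamma_yxx = 0.000000, Gamma_yxy = -0.079665, Gamma_yyy = 0.000000; k4 = (0.974893, -0.515858, -0.128475, -0.080128)
  Y <- Y + (h/6)(k1 + 2k2 + 2k3 + k4): x = -0.5525, y = -0.8516, dx/dtau = 0.9749, dy/dtau = -0.5159
step 2:
  k1: at (x, y) = (-0.552491, -0.851580), (dx/dtau, dy/dtau) = (0.974897, -0.515858); Gamma_xxx = 0.000000, Gamma_xxy = 0.000000, Gamma_xyy = 0.482788, Gamma_yxx = 0.000000, Gamma_yxy = -0.079665, Gamma_yyy = 0.000000; k1 = (0.974897, -0.515858, -0.128475, -0.080129)
  k2: at (x, y) = (-0.455001, -0.903166), (dx/dtau, dy/dtau) = (0.962049, -0.523871); Gamma_xxx = 0.000000, Gamma_xxy = 0.000000, Gamma_xyy = 0.479039, Gamma_yxx = 0.000000, Gamma_yxy = -0.080289, Gamma_yyy = 0.000000; k2 = (0.962049, -0.523871, -0.131468, -0.080930)
  k3: at (x, y) = (-0.456286, -0.903967), (dx/dtau, dy/dtau) = (0.961750, -0.523951); Gamma_xxx = 0.000000, Gamma_xxy = 0.000000, Gamma_xyy = 0.479088, Gamma_yxx = 0.000000, Gamma_yxy = -0.080281, Gamma_yyy = 0.000000; k3 = (0.961750, -0.523951, -0.131522, -0.080909)
  k4: at (x, y) = (-0.360141, -0.956370), (dx/dtau, dy/dtau) = (0.948592, -0.532040); Gamma_xxx = 0.000000, Gamma_xxy = 0.000000, Gamma_xyy = 0.475390, Gamma_yxx = 0.000000, Gamma_yxy = -0.080905, Gamma_yyy = 0.000000; k4 = (0.948592, -0.532040, -0.134567, -0.081664)
  Y <- Y + (h/6)(k1 + 2k2 + 2k3 + k4): x = -0.3601, y = -0.9564, dx/dtau = 0.9486, dy/dtau = -0.5320
step 3:
  k1: at (x, y) = (-0.360121, -0.956365), (dx/dtau, dy/dtau) = (0.948596, -0.532041); Gamma_xxx = 0.000000, Gamma_xxy = 0.000000, Gamma_xyy = 0.475389, Gamma_yxx = 0.000000, Gamma_yxy = -0.080905, Gamma_yyy = 0.000000; k1 = (0.948596, -0.532041, -0.134567, -0.081665)
  k2: at (x, y) = (-0.265262, -1.009569), (dx/dtau, dy/dtau) = (0.935139, -0.540207); Gamma_xxx = 0.000000, Gamma_xxy = 0.000000, Gamma_xyy = 0.471741, Gamma_yxx = 0.000000, Gamma_yxy = -0.081531, Gamma_yyy = 0.000000; k2 = (0.935139, -0.540207, -0.137665, -0.082374)
  k3: at (x, y) = (-0.266607, -1.010386), (dx/dtau, dy/dtau) = (0.934829, -0.540278); Gamma_xxx = 0.000000, Gamma_xxy = 0.000000, Gamma_xyy = 0.471793, Gamma_yxx = 0.000000, Gamma_yxy = -0.081522, Gamma_yyy = 0.000000; k3 = (0.934829, -0.540278, -0.137716, -0.082348)
  k4: at (x, y) = (-0.173155, -1.064421), (dx/dtau, dy/dtau) = (0.921053, -0.548510); Gamma_xxx = 0.000000, Gamma_xxy = 0.000000, Gamma_xyy = 0.468198, Gamma_yxx = 0.000000, Gamma_yxy = -0.082148, Gamma_yyy = 0.000000; k4 = (0.921053, -0.548510, -0.140864, -0.083003)
  Y <- Y + (h/6)(k1 + 2k2 + 2k3 + k4): x = -0.1731, y = -1.0644, dx/dtau = 0.9211, dy/dtau = -0.5485
step 4:
  k1: at (x, y) = (-0.173135, -1.064416), (dx/dtau, dy/dtau) = (0.921056, -0.548511); Gamma_xxx = 0.000000, Gamma_xxy = 0.000000, Gamma_xyy = 0.468198, Gamma_yxx = 0.000000, Gamma_yxy = -0.082148, Gamma_yyy = 0.000000; k1 = (0.921056, -0.548511, -0.140864, -0.083004)
  k2: at (x, y) = (-0.081029, -1.119267), (dx/dtau, dy/dtau) = (0.906970, -0.556812); Gamma_xxx = 0.000000, Gamma_xxy = 0.000000, Gamma_xyy = 0.464655, Gamma_yxx = 0.000000, Gamma_yxy = -0.082774, Gamma_yyy = 0.000000; k2 = (0.906970, -0.556812, -0.144061, -0.083604)
  k3: at (x, y) = (-0.082438, -1.120097), (dx/dtau, dy/dtau) = (0.906650, -0.556872); Gamma_xxx = 0.000000, Gamma_xxy = 0.000000, Gamma_xyy = 0.464709, Gamma_yxx = 0.000000, Gamma_yxy = -0.082765, Gamma_yyy = 0.000000; k3 = (0.906650, -0.556872, -0.144109, -0.083574)
  k4: at (x, y) = (0.008195, -1.175790), (dx/dtau, dy/dtau) = (0.892234, -0.565226); Gamma_xxx = 0.000000, Gamma_xxy = 0.000000, Gamma_xyy = 0.461223, Gamma_yxx = 0.000000, Gamma_yxy = -0.083390, Gamma_yyy = 0.000000; k4 = (0.892234, -0.565226, -0.147352, -0.084110)
  Y <- Y + (h/6)(k1 + 2k2 + 2k3 + k4): x = 0.0082, y = -1.1758, dx/dtau = 0.8922, dy/dtau = -0.5652


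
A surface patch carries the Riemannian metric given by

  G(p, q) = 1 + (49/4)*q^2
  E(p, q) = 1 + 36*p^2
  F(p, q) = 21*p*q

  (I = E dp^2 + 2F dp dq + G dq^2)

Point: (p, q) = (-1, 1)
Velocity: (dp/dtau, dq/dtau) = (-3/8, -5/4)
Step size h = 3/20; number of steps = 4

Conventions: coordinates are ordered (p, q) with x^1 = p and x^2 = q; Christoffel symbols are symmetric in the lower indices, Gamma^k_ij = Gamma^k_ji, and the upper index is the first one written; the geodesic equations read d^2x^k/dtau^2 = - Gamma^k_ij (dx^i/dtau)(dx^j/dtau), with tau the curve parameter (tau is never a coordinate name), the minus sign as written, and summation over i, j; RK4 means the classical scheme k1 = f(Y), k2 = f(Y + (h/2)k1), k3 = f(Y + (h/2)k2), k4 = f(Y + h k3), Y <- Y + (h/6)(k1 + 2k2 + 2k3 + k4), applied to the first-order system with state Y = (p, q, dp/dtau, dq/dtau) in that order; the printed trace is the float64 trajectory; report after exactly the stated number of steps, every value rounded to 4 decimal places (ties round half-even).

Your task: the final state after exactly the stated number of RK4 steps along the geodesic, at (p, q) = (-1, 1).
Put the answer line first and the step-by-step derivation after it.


Answer: p = -1.0705, q = 0.1876, dp/dtau = 0.1718, dq/dtau = -1.4249

f(Y) = (dp/dtau, dq/dtau, -Gamma^p_ij Y'^i Y'^j, -Gamma^q_ij Y'^i Y'^j) with the Gammas evaluated at the stage position; h = 0.150000; intermediate values shown to 6 dp
step 0: p = -1.0000, q = 1.0000, dp/dtau = -0.3750, dq/dtau = -1.2500
step 1:
  k1: at (p, q) = (-1.000000, 1.000000), (dp/dtau, dq/dtau) = (-0.375000, -1.250000); Gamma_ppp = -0.730964, Gamma_ppq = 0.000000, Gamma_pqq = -0.426396, Gamma_qpp = 0.426396, Gamma_qpq = 0.000000, Gamma_qqq = 0.248731; k1 = (-0.375000, -1.250000, 0.769036, -0.448604)
  k2: at (p, q) = (-1.028125, 0.906250), (dp/dtau, dq/dtau) = (-0.317322, -1.283645); Gamma_ppp = -0.753600, Gamma_ppq = 0.000000, Gamma_pqq = -0.439600, Gamma_qpp = 0.387489, Gamma_qpq = 0.000000, Gamma_qqq = 0.226035; k2 = (-0.317322, -1.283645, 0.800231, -0.411466)
  k3: at (p, q) = (-1.023799, 0.903727), (dp/dtau, dq/dtau) = (-0.314983, -1.280860); Gamma_ppp = -0.756210, Gamma_ppq = 0.000000, Gamma_pqq = -0.441123, Gamma_qpp = 0.389387, Gamma_qpq = 0.000000, Gamma_qqq = 0.227143; k3 = (-0.314983, -1.280860, 0.798734, -0.411283)
  k4: at (p, q) = (-1.047247, 0.807871), (dp/dtau, dq/dtau) = (-0.255190, -1.311693); Gamma_ppp = -0.777704, Gamma_ppq = 0.000000, Gamma_pqq = -0.453661, Gamma_qpp = 0.349964, Gamma_qpq = 0.000000, Gamma_qqq = 0.204146; k4 = (-0.255190, -1.311693, 0.831185, -0.374031)
  Y <- Y + (h/6)(k1 + 2k2 + 2k3 + k4): p = -1.0474, q = 0.8077, dp/dtau = -0.2550, dq/dtau = -1.3117
step 2:
  k1: at (p, q) = (-1.047370, 0.807732), (dp/dtau, dq/dtau) = (-0.255046, -1.311703); Gamma_ppp = -0.777691, Gamma_ppq = 0.000000, Gamma_pqq = -0.453653, Gamma_qpp = 0.349857, Gamma_qpq = 0.000000, Gamma_qqq = 0.204083; k1 = (-0.255046, -1.311703, 0.831127, -0.373897)
  k2: at (p, q) = (-1.066498, 0.709355), (dp/dtau, dq/dtau) = (-0.192712, -1.339746); Gamma_ppp = -0.798027, Gamma_ppq = 0.000000, Gamma_pqq = -0.465516, Gamma_qpp = 0.309626, Gamma_qpq = 0.000000, Gamma_qqq = 0.180615; k2 = (-0.192712, -1.339746, 0.865200, -0.335688)
  k3: at (p, q) = (-1.061823, 0.707252), (dp/dtau, dq/dtau) = (-0.190156, -1.336880); Gamma_ppp = -0.801101, Gamma_ppq = 0.000000, Gamma_pqq = -0.467309, Gamma_qpp = 0.311262, Gamma_qpq = 0.000000, Gamma_qqq = 0.181569; k3 = (-0.190156, -1.336880, 0.864164, -0.335764)
  k4: at (p, q) = (-1.075893, 0.607200), (dp/dtau, dq/dtau) = (-0.125422, -1.362068); Gamma_ppp = -0.820803, Gamma_ppq = 0.000000, Gamma_pqq = -0.478801, Gamma_qpp = 0.270221, Gamma_qpq = 0.000000, Gamma_qqq = 0.157629; k4 = (-0.125422, -1.362068, 0.901198, -0.296688)
  Y <- Y + (h/6)(k1 + 2k2 + 2k3 + k4): p = -1.0760, q = 0.6071, dp/dtau = -0.1253, dq/dtau = -1.3620
step 3:
  k1: at (p, q) = (-1.076025, 0.607057), (dp/dtau, dq/dtau) = (-0.125270, -1.362041); Gamma_ppp = -0.820763, Gamma_ppq = 0.000000, Gamma_pqq = -0.478778, Gamma_qpp = 0.270110, Gamma_qpq = 0.000000, Gamma_qqq = 0.157564; k1 = (-0.125270, -1.362041, 0.901088, -0.296545)
  k2: at (p, q) = (-1.085420, 0.504904), (dp/dtau, dq/dtau) = (-0.057688, -1.384281); Gamma_ppp = -0.839679, Gamma_ppq = 0.000000, Gamma_pqq = -0.489813, Gamma_qpp = 0.227846, Gamma_qpq = 0.000000, Gamma_qqq = 0.132910; k2 = (-0.057688, -1.384281, 0.941391, -0.255445)
  k3: at (p, q) = (-1.080352, 0.503236), (dp/dtau, dq/dtau) = (-0.054666, -1.381199); Gamma_ppp = -0.843292, Gamma_ppq = 0.000000, Gamma_pqq = -0.491921, Gamma_qpp = 0.229140, Gamma_qpq = 0.000000, Gamma_qqq = 0.133665; k3 = (-0.054666, -1.381199, 0.940962, -0.255679)
  k4: at (p, q) = (-1.084225, 0.399877), (dp/dtau, dq/dtau) = (0.015874, -1.400392); Gamma_ppp = -0.862047, Gamma_ppq = 0.000000, Gamma_pqq = -0.502861, Gamma_qpp = 0.185462, Gamma_qpq = 0.000000, Gamma_qqq = 0.108186; k4 = (0.015874, -1.400392, 0.986377, -0.212211)
  Y <- Y + (h/6)(k1 + 2k2 + 2k3 + k4): p = -1.0844, q = 0.3997, dp/dtau = 0.0160, dq/dtau = -1.4003
step 4:
  k1: at (p, q) = (-1.084378, 0.399722), (dp/dtau, dq/dtau) = (0.016034, -1.400316); Gamma_ppp = -0.861971, Gamma_ppq = 0.000000, Gamma_pqq = -0.502816, Gamma_qpp = 0.185348, Gamma_qpq = 0.000000, Gamma_qqq = 0.108119; k1 = (0.016034, -1.400316, 0.986186, -0.212057)
  k2: at (p, q) = (-1.083175, 0.294698), (dp/dtau, dq/dtau) = (0.089998, -1.416220); Gamma_ppp = -0.880202, Gamma_ppq = 0.000000, Gamma_pqq = -0.513451, Gamma_qpp = 0.139694, Gamma_qpq = 0.000000, Gamma_qqq = 0.081488; k2 = (0.089998, -1.416220, 1.036948, -0.164571)
  k3: at (p, q) = (-1.077628, 0.293506), (dp/dtau, dq/dtau) = (0.093805, -1.412659); Gamma_ppp = -0.884481, Gamma_ppq = 0.000000, Gamma_pqq = -0.515947, Gamma_qpp = 0.140525, Gamma_qpq = 0.000000, Gamma_qqq = 0.081973; k3 = (0.093805, -1.412659, 1.037410, -0.164822)
  k4: at (p, q) = (-1.070307, 0.187823), (dp/dtau, dq/dtau) = (0.171646, -1.425039); Gamma_ppp = -0.902954, Gamma_ppq = 0.000000, Gamma_pqq = -0.526723, Gamma_qpp = 0.092432, Gamma_qpq = 0.000000, Gamma_qqq = 0.053919; k4 = (0.171646, -1.425039, 1.096239, -0.112218)
  Y <- Y + (h/6)(k1 + 2k2 + 2k3 + k4): p = -1.0705, q = 0.1876, dp/dtau = 0.1718, dq/dtau = -1.4249
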